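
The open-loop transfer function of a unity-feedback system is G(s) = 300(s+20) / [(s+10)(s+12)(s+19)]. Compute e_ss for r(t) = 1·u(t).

19/69

G(s) has no factors of s in the denominator, so the system is type 0.
K_p = lim_{s→0} G(s) = 300·20 / (10·12·19) = 50/19.
e_ss = 1/(1 + K_p) = 1/(69/19) = 19/69.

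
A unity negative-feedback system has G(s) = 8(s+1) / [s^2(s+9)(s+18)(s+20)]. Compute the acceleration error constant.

1/405

Two free integrators in G(s): this is a type 2 system.
K_a = lim_{s→0} s^2·G(s) = 8·1 / (9·18·20) = 1/405.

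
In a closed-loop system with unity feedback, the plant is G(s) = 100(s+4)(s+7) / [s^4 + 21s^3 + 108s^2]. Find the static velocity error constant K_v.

K_v = lim_{s→0} s·G(s); with 2 poles at the origin the limit diverges, so K_v = ∞.

infinity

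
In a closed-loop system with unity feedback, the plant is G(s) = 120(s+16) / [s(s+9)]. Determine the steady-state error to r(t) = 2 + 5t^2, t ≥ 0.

infinity

One free integrator in G(s): this is a type 1 system. Taking each input component in turn:
  • 2: tracked with zero error.
  • 5t^2: a type-1 system cannot track it, e_ss → ∞.
The unbounded component dominates.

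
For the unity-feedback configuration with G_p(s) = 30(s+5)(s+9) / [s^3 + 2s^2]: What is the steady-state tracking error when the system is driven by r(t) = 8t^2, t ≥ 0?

16/675

Factoring s^2 from the denominator leaves a polynomial with constant term 2, so the system is type 2.
K_a = lim_{s→0} s^2·G_p(s) = 30·5·9 / 2 = 675.
r(t) = 8t^2 gives R(s) = 16/s^3.
e_ss = 16/K_a = 16/675.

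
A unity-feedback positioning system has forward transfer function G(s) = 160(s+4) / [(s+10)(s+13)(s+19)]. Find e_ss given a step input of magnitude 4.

The open loop has no poles at the origin → type 0 system.
K_p = lim_{s→0} G(s) = 160·4 / (10·13·19) = 64/247.
e_ss = 4/(1 + K_p) = 4/(311/247) = 988/311.

988/311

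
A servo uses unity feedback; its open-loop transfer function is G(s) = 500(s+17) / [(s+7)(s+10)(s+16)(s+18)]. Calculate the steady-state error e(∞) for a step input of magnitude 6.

6048/1433

The open loop has no poles at the origin → type 0 system.
K_p = lim_{s→0} G(s) = 500·17 / (7·10·16·18) = 425/1008.
e_ss = 6/(1 + K_p) = 6/(1433/1008) = 6048/1433.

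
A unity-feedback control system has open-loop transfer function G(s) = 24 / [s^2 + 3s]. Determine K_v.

8

Lowest-order denominator term is 3s, so the open loop has 1 pole at the origin → type 1 system.
K_v = lim_{s→0} s·G(s) = 24 / 3 = 8.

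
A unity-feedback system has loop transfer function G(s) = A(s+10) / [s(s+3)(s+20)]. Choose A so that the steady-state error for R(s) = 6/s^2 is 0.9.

40

G(s) has one factor of s in the denominator, so the system is type 1.
K_v = lim_{s→0} s·G(s) = A·10 / (3·20) = (1/6)·A.
e_ss = 6/K_v = 0.9 ⇒ K_v = 20/3 ⇒ A = (20/3)/(1/6) = 40.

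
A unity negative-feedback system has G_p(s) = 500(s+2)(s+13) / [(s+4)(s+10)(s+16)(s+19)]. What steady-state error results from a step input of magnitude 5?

1520/629

No free integrators in G_p(s): this is a type 0 system.
K_p = lim_{s→0} G_p(s) = 500·2·13 / (4·10·16·19) = 325/304.
e_ss = 5/(1 + K_p) = 5/(629/304) = 1520/629.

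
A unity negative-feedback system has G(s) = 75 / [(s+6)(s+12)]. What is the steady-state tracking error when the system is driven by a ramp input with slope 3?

System type = 0 (no poles at s=0).
K_v = lim_{s→0} s·G(s) = 0; the steady-state error to this ramp input grows without bound.

infinity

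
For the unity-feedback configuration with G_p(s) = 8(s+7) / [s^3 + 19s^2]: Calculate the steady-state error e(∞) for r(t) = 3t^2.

57/28

Lowest-order denominator term is 19s^2, so the open loop has 2 poles at the origin → type 2 system.
K_a = lim_{s→0} s^2·G_p(s) = 8·7 / 19 = 56/19.
r(t) = 3t^2 gives R(s) = 6/s^3.
e_ss = 6/K_a = 6/(56/19) = 57/28.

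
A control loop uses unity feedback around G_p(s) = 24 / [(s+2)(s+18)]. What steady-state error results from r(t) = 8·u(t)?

G_p(s) has no factors of s in the denominator, so the system is type 0.
K_p = lim_{s→0} G_p(s) = 24 / (2·18) = 2/3.
e_ss = 8/(1 + K_p) = 8/(5/3) = 4.8.

4.8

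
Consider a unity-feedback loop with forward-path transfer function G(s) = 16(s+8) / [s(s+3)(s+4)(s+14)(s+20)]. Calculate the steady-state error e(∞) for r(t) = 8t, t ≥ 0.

G(s) has one factor of s in the denominator, so the system is type 1.
K_v = lim_{s→0} s·G(s) = 16·8 / (3·4·14·20) = 4/105.
e_ss = 8/K_v = 8/(4/105) = 210.

210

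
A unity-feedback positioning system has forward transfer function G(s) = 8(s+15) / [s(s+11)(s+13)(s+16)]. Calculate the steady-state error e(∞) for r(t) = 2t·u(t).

572/15

The open loop has one pole at the origin → type 1 system.
K_v = lim_{s→0} s·G(s) = 8·15 / (11·13·16) = 15/286.
e_ss = 2/K_v = 2/(15/286) = 572/15.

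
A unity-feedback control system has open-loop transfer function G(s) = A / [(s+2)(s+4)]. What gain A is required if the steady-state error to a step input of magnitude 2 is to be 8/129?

System type = 0 (no poles at s=0).
K_p = lim_{s→0} G(s) = A / (2·4) = 0.125·A.
e_ss = 2/(1 + K_p) = 8/129 ⇒ 1 + 0.125·A = 32.25 ⇒ A = 250.

250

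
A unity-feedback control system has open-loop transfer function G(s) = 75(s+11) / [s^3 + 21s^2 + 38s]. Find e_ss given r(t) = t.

Lowest-order denominator term is 38s, so the open loop has 1 pole at the origin → type 1 system.
K_v = lim_{s→0} s·G(s) = 75·11 / 38 = 825/38.
e_ss = 1/K_v = 1/(825/38) = 38/825.

38/825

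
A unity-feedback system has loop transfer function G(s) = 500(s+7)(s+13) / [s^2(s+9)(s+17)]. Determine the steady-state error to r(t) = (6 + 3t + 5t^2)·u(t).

G(s) has two factors of s in the denominator, so the system is type 2. Treating each term separately:
  • 6: tracked with zero error.
  • 3t: tracked with zero error.
  • 5t^2: e_ss = 10/K_a with K_a=45500/153 → 153/4550.
Total e_ss = 153/4550.

153/4550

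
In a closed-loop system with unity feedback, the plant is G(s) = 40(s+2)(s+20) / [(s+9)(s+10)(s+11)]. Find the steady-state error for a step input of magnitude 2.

198/259

G(s) has no factors of s in the denominator, so the system is type 0.
K_p = lim_{s→0} G(s) = 40·2·20 / (9·10·11) = 160/99.
e_ss = 2/(1 + K_p) = 2/(259/99) = 198/259.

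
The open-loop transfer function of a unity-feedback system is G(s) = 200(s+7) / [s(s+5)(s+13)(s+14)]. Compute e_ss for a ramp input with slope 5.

G(s) has one factor of s in the denominator, so the system is type 1.
K_v = lim_{s→0} s·G(s) = 200·7 / (5·13·14) = 20/13.
e_ss = 5/K_v = 5/(20/13) = 3.25.

3.25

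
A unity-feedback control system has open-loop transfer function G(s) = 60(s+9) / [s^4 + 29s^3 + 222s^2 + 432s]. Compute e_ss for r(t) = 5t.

4

Factoring s from the denominator leaves a polynomial with constant term 432, so the system is type 1.
K_v = lim_{s→0} s·G(s) = 60·9 / 432 = 1.25.
e_ss = 5/K_v = 5/1.25 = 4.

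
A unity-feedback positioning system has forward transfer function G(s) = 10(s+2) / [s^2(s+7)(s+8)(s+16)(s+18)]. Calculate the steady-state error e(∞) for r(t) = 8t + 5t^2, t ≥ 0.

8064

The open loop has two poles at the origin → type 2 system. Taking each input component in turn:
  • 8t: tracked with zero error.
  • 5t^2: e_ss = 10/K_a with K_a=5/4032 → 8064.
Total e_ss = 8064.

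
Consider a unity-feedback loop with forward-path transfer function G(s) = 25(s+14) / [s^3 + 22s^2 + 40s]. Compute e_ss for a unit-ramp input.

The denominator has no term below 40s — 1 pole at s=0, type 1.
K_v = lim_{s→0} s·G(s) = 25·14 / 40 = 8.75.
e_ss = 1/K_v = 1/8.75 = 4/35.

4/35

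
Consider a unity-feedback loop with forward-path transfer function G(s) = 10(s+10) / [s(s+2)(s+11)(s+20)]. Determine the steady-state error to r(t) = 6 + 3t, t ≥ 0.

13.2

One free integrator in G(s): this is a type 1 system. Treating each term separately:
  • 6: tracked with zero error.
  • 3t: e_ss = 3/K_v with K_v=5/22 → 13.2.
Total e_ss = 13.2.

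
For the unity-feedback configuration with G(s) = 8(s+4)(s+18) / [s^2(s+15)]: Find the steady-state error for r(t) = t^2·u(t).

5/96

System type = 2 (two poles at s=0).
K_a = lim_{s→0} s^2·G(s) = 8·4·18 / (15) = 38.4.
r(t) = t^2 gives R(s) = 2/s^3.
e_ss = 2/K_a = 2/38.4 = 5/96.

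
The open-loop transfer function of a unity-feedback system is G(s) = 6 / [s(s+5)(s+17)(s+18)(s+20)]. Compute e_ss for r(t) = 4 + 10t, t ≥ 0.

System type = 1 (one pole at s=0). Treating each term separately:
  • 4: tracked with zero error.
  • 10t: e_ss = 10/K_v with K_v=1/5100 → 51000.
Total e_ss = 51000.

51000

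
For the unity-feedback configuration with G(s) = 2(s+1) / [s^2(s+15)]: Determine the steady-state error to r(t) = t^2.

15

System type = 2 (two poles at s=0).
K_a = lim_{s→0} s^2·G(s) = 2·1 / (15) = 2/15.
r(t) = t^2 gives R(s) = 2/s^3.
e_ss = 2/K_a = 2/(2/15) = 15.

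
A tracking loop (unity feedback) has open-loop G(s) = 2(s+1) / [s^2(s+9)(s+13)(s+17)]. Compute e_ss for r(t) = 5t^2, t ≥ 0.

9945

G(s) has two factors of s in the denominator, so the system is type 2.
K_a = lim_{s→0} s^2·G(s) = 2·1 / (9·13·17) = 2/1989.
r(t) = 5t^2 gives R(s) = 10/s^3.
e_ss = 10/K_a = 10/(2/1989) = 9945.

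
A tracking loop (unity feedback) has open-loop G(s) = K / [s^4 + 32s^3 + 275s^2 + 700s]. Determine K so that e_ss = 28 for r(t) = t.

Factoring s from the denominator leaves a polynomial with constant term 700, so the system is type 1.
K_v = lim_{s→0} s·G(s) = K / 700 = (1/700)·K.
e_ss = 1/K_v = 28 ⇒ K_v = 1/28 ⇒ K = (1/28)/(1/700) = 25.

25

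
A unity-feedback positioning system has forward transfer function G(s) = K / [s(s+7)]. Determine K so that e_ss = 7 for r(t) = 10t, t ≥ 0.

System type = 1 (one pole at s=0).
K_v = lim_{s→0} s·G(s) = K / (7) = (1/7)·K.
e_ss = 10/K_v = 7 ⇒ K_v = 10/7 ⇒ K = (10/7)/(1/7) = 10.

10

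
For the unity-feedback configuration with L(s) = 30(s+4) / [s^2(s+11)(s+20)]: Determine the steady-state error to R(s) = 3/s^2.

0

System type = 2 (two poles at s=0).
A type-2 system has K_v = ∞, so it tracks a ramp input with zero steady-state error.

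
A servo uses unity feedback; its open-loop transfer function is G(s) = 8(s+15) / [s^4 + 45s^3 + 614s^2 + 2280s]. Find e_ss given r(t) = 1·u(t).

The denominator has no term below 2280s — 1 pole at s=0, type 1.
A type-1 system has K_p = ∞, so it tracks a step input with zero steady-state error.

0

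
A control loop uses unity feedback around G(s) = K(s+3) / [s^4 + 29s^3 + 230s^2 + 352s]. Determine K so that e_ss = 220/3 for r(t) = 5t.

The denominator has no term below 352s — 1 pole at s=0, type 1.
K_v = lim_{s→0} s·G(s) = K·3 / 352 = (3/352)·K.
e_ss = 5/K_v = 220/3 ⇒ K_v = 3/44 ⇒ K = (3/44)/(3/352) = 8.

8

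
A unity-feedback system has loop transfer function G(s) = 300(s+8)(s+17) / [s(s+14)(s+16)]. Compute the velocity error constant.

The open loop has one pole at the origin → type 1 system.
K_v = lim_{s→0} s·G(s) = 300·8·17 / (14·16) = 1275/7.

1275/7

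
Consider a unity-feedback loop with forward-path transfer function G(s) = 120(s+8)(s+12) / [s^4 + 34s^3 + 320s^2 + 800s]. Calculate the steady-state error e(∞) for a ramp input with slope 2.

5/36

Lowest-order denominator term is 800s, so the open loop has 1 pole at the origin → type 1 system.
K_v = lim_{s→0} s·G(s) = 120·8·12 / 800 = 14.4.
e_ss = 2/K_v = 2/14.4 = 5/36.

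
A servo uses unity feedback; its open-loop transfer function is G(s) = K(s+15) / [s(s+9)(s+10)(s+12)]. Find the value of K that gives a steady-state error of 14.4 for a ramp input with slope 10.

50

G(s) has one factor of s in the denominator, so the system is type 1.
K_v = lim_{s→0} s·G(s) = K·15 / (9·10·12) = (1/72)·K.
e_ss = 10/K_v = 14.4 ⇒ K_v = 25/36 ⇒ K = (25/36)/(1/72) = 50.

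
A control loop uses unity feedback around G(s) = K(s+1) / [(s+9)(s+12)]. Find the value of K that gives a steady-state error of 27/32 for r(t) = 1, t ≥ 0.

20

G(s) has no factors of s in the denominator, so the system is type 0.
K_p = lim_{s→0} G(s) = K·1 / (9·12) = (1/108)·K.
e_ss = 1/(1 + K_p) = 27/32 ⇒ 1 + (1/108)·K = 32/27 ⇒ K = 20.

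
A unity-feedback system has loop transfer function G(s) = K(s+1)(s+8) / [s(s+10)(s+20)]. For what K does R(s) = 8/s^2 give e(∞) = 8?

One free integrator in G(s): this is a type 1 system.
K_v = lim_{s→0} s·G(s) = K·1·8 / (10·20) = 0.04·K.
e_ss = 8/K_v = 8 ⇒ K_v = 1 ⇒ K = 1/0.04 = 25.

25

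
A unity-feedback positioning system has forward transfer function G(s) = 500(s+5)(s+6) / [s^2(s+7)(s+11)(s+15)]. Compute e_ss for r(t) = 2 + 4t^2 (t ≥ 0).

Two free integrators in G(s): this is a type 2 system. Treating each term separately:
  • 2: tracked with zero error.
  • 4t^2: e_ss = 8/K_a with K_a=1000/77 → 0.616.
Total e_ss = 0.616.

0.616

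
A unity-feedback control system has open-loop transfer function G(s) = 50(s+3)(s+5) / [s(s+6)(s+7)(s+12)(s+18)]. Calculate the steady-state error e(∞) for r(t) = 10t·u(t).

120.96

System type = 1 (one pole at s=0).
K_v = lim_{s→0} s·G(s) = 50·3·5 / (6·7·12·18) = 125/1512.
e_ss = 10/K_v = 10/(125/1512) = 120.96.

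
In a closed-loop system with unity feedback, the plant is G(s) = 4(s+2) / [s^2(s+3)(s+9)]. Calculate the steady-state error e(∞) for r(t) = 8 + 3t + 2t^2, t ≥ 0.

13.5

The open loop has two poles at the origin → type 2 system. By superposition:
  • 8: tracked with zero error.
  • 3t: tracked with zero error.
  • 2t^2: e_ss = 4/K_a with K_a=8/27 → 13.5.
Total e_ss = 13.5.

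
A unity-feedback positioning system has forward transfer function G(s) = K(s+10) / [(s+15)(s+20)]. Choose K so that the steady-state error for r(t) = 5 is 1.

The open loop has no poles at the origin → type 0 system.
K_p = lim_{s→0} G(s) = K·10 / (15·20) = (1/30)·K.
e_ss = 5/(1 + K_p) = 1 ⇒ 1 + (1/30)·K = 5 ⇒ K = 120.

120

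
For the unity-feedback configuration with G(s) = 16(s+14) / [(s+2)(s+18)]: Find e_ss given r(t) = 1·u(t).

System type = 0 (no poles at s=0).
K_p = lim_{s→0} G(s) = 16·14 / (2·18) = 56/9.
e_ss = 1/(1 + K_p) = 1/(65/9) = 9/65.

9/65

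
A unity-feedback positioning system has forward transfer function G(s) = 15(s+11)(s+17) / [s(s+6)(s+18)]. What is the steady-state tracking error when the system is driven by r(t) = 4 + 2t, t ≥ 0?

G(s) has one factor of s in the denominator, so the system is type 1. Treating each term separately:
  • 4: tracked with zero error.
  • 2t: e_ss = 2/K_v with K_v=935/36 → 72/935.
Total e_ss = 72/935.

72/935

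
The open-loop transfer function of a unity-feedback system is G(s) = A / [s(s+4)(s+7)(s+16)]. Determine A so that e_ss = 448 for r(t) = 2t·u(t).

G(s) has one factor of s in the denominator, so the system is type 1.
K_v = lim_{s→0} s·G(s) = A / (4·7·16) = (1/448)·A.
e_ss = 2/K_v = 448 ⇒ K_v = 1/224 ⇒ A = (1/224)/(1/448) = 2.

2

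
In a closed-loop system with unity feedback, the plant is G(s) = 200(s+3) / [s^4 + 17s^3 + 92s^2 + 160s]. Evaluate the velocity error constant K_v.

The denominator has no term below 160s — 1 pole at s=0, type 1.
K_v = lim_{s→0} s·G(s) = 200·3 / 160 = 3.75.

3.75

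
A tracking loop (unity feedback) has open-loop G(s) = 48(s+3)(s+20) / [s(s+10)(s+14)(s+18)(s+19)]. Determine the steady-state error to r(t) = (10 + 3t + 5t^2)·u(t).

One free integrator in G(s): this is a type 1 system. Treating each term separately:
  • 10: tracked with zero error.
  • 3t: e_ss = 3/K_v with K_v=8/133 → 49.875.
  • 5t^2: a type-1 system cannot track it, e_ss → ∞.
The unbounded component dominates.

infinity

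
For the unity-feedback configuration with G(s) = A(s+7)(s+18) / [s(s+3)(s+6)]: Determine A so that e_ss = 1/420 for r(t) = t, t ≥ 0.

60

One free integrator in G(s): this is a type 1 system.
K_v = lim_{s→0} s·G(s) = A·7·18 / (3·6) = 7·A.
e_ss = 1/K_v = 1/420 ⇒ K_v = 420 ⇒ A = 420/7 = 60.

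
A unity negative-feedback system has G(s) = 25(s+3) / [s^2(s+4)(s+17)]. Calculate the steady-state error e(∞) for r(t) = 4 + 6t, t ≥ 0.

0

G(s) has two factors of s in the denominator, so the system is type 2. Taking each input component in turn:
  • 4: tracked with zero error.
  • 6t: tracked with zero error.
Total e_ss = 0.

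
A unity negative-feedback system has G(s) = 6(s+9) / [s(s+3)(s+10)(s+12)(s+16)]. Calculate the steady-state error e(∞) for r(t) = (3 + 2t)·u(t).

System type = 1 (one pole at s=0). By superposition:
  • 3: tracked with zero error.
  • 2t: e_ss = 2/K_v with K_v=3/320 → 640/3.
Total e_ss = 640/3.

640/3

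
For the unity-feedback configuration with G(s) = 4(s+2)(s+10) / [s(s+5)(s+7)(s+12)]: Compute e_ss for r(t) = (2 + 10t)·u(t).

52.5

G(s) has one factor of s in the denominator, so the system is type 1. Treating each term separately:
  • 2: tracked with zero error.
  • 10t: e_ss = 10/K_v with K_v=4/21 → 52.5.
Total e_ss = 52.5.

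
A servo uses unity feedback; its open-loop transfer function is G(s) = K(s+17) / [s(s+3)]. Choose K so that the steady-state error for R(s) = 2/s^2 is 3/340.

G(s) has one factor of s in the denominator, so the system is type 1.
K_v = lim_{s→0} s·G(s) = K·17 / (3) = (17/3)·K.
e_ss = 2/K_v = 3/340 ⇒ K_v = 680/3 ⇒ K = (680/3)/(17/3) = 40.

40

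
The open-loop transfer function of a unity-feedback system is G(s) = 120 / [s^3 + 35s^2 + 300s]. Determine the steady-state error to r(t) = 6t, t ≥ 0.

15

Factoring s from the denominator leaves a polynomial with constant term 300, so the system is type 1.
K_v = lim_{s→0} s·G(s) = 120 / 300 = 0.4.
e_ss = 6/K_v = 6/0.4 = 15.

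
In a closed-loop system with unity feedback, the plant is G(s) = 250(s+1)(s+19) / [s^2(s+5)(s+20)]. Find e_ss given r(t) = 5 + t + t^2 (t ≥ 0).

4/95

The open loop has two poles at the origin → type 2 system. Taking each input component in turn:
  • 5: tracked with zero error.
  • t: tracked with zero error.
  • t^2: e_ss = 2/K_a with K_a=47.5 → 4/95.
Total e_ss = 4/95.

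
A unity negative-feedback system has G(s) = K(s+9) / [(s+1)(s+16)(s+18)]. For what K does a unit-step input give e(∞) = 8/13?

20

System type = 0 (no poles at s=0).
K_p = lim_{s→0} G(s) = K·9 / (1·16·18) = (1/32)·K.
e_ss = 1/(1 + K_p) = 8/13 ⇒ 1 + (1/32)·K = 1.625 ⇒ K = 20.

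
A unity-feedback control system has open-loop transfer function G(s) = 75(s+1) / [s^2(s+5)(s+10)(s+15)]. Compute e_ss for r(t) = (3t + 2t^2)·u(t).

The open loop has two poles at the origin → type 2 system. Taking each input component in turn:
  • 3t: tracked with zero error.
  • 2t^2: e_ss = 4/K_a with K_a=0.1 → 40.
Total e_ss = 40.

40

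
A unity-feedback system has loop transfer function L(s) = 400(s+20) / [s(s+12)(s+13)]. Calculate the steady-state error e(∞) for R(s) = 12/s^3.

infinity

One free integrator in L(s): this is a type 1 system.
For a type-1 system K_a = 0, so e_ss to a parabolic input is unbounded.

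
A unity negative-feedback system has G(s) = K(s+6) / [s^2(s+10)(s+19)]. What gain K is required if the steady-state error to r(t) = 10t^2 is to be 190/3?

10

Two free integrators in G(s): this is a type 2 system.
K_a = lim_{s→0} s^2·G(s) = K·6 / (10·19) = (3/95)·K.
e_ss = 20/K_a = 190/3 ⇒ K_a = 6/19 ⇒ K = (6/19)/(3/95) = 10.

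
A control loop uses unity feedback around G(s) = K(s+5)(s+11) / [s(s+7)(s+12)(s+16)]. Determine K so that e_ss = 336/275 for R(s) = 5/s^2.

100

The open loop has one pole at the origin → type 1 system.
K_v = lim_{s→0} s·G(s) = K·5·11 / (7·12·16) = (55/1344)·K.
e_ss = 5/K_v = 336/275 ⇒ K_v = 1375/336 ⇒ K = (1375/336)/(55/1344) = 100.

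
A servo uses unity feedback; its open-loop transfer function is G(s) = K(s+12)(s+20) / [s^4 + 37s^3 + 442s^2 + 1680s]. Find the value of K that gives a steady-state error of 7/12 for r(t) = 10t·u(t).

120

The denominator has no term below 1680s — 1 pole at s=0, type 1.
K_v = lim_{s→0} s·G(s) = K·12·20 / 1680 = (1/7)·K.
e_ss = 10/K_v = 7/12 ⇒ K_v = 120/7 ⇒ K = (120/7)/(1/7) = 120.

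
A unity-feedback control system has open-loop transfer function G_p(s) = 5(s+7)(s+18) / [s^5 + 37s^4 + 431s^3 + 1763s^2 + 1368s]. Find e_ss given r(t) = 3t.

228/35

The denominator has no term below 1368s — 1 pole at s=0, type 1.
K_v = lim_{s→0} s·G_p(s) = 5·7·18 / 1368 = 35/76.
e_ss = 3/K_v = 3/(35/76) = 228/35.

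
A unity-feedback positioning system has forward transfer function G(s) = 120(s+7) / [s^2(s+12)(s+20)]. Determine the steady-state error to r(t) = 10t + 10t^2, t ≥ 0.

G(s) has two factors of s in the denominator, so the system is type 2. Taking each input component in turn:
  • 10t: tracked with zero error.
  • 10t^2: e_ss = 20/K_a with K_a=3.5 → 40/7.
Total e_ss = 40/7.

40/7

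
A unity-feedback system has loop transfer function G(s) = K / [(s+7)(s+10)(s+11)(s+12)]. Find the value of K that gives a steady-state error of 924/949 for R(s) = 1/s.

250

G(s) has no factors of s in the denominator, so the system is type 0.
K_p = lim_{s→0} G(s) = K / (7·10·11·12) = (1/9240)·K.
e_ss = 1/(1 + K_p) = 924/949 ⇒ 1 + (1/9240)·K = 949/924 ⇒ K = 250.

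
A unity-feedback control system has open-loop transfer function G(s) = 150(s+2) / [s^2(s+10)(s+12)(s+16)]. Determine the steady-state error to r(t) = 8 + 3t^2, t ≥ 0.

38.4

System type = 2 (two poles at s=0). Treating each term separately:
  • 8: tracked with zero error.
  • 3t^2: e_ss = 6/K_a with K_a=5/32 → 38.4.
Total e_ss = 38.4.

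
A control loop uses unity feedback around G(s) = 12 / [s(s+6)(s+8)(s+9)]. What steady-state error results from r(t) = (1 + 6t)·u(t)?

216

One free integrator in G(s): this is a type 1 system. By superposition:
  • 1: tracked with zero error.
  • 6t: e_ss = 6/K_v with K_v=1/36 → 216.
Total e_ss = 216.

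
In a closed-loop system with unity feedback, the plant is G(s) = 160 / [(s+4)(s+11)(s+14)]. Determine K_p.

The open loop has no poles at the origin → type 0 system.
K_p = lim_{s→0} G(s) = 160 / (4·11·14) = 20/77.

20/77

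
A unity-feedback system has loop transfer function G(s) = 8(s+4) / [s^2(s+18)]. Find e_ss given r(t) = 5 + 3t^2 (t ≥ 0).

3.375

Two free integrators in G(s): this is a type 2 system. Treating each term separately:
  • 5: tracked with zero error.
  • 3t^2: e_ss = 6/K_a with K_a=16/9 → 3.375.
Total e_ss = 3.375.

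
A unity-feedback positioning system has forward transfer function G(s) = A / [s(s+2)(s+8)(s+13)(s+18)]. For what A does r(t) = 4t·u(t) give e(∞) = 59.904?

G(s) has one factor of s in the denominator, so the system is type 1.
K_v = lim_{s→0} s·G(s) = A / (2·8·13·18) = (1/3744)·A.
e_ss = 4/K_v = 59.904 ⇒ K_v = 125/1872 ⇒ A = (125/1872)/(1/3744) = 250.

250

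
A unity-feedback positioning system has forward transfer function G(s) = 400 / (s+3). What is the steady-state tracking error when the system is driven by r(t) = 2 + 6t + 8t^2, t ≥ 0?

infinity

G(s) has no factors of s in the denominator, so the system is type 0. Taking each input component in turn:
  • 2: e_ss = 2/(1+K_p) with K_p=400/3 → 6/403.
  • 6t: a type-0 system cannot track it, e_ss → ∞.
  • 8t^2: a type-0 system cannot track it, e_ss → ∞.
The unbounded component dominates.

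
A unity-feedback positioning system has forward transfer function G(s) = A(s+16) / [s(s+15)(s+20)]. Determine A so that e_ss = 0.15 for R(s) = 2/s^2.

System type = 1 (one pole at s=0).
K_v = lim_{s→0} s·G(s) = A·16 / (15·20) = (4/75)·A.
e_ss = 2/K_v = 0.15 ⇒ K_v = 40/3 ⇒ A = (40/3)/(4/75) = 250.

250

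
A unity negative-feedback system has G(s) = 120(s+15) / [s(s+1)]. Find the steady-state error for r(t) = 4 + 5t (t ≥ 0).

G(s) has one factor of s in the denominator, so the system is type 1. Treating each term separately:
  • 4: tracked with zero error.
  • 5t: e_ss = 5/K_v with K_v=1800 → 1/360.
Total e_ss = 1/360.

1/360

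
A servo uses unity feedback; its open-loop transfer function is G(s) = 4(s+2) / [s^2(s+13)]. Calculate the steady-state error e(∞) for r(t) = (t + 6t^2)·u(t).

Two free integrators in G(s): this is a type 2 system. Taking each input component in turn:
  • t: tracked with zero error.
  • 6t^2: e_ss = 12/K_a with K_a=8/13 → 19.5.
Total e_ss = 19.5.

19.5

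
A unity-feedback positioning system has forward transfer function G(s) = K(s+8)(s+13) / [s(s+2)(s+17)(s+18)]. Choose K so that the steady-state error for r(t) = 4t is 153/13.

2

System type = 1 (one pole at s=0).
K_v = lim_{s→0} s·G(s) = K·8·13 / (2·17·18) = (26/153)·K.
e_ss = 4/K_v = 153/13 ⇒ K_v = 52/153 ⇒ K = (52/153)/(26/153) = 2.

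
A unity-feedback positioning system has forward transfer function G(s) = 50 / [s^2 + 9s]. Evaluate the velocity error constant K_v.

50/9

Lowest-order denominator term is 9s, so the open loop has 1 pole at the origin → type 1 system.
K_v = lim_{s→0} s·G(s) = 50 / 9 = 50/9.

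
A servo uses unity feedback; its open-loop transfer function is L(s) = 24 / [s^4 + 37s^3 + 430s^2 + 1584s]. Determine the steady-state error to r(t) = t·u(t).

The denominator has no term below 1584s — 1 pole at s=0, type 1.
K_v = lim_{s→0} s·L(s) = 24 / 1584 = 1/66.
e_ss = 1/K_v = 1/(1/66) = 66.

66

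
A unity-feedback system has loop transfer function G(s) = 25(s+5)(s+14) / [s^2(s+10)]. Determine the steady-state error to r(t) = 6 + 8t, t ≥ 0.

0

Two free integrators in G(s): this is a type 2 system. By superposition:
  • 6: tracked with zero error.
  • 8t: tracked with zero error.
Total e_ss = 0.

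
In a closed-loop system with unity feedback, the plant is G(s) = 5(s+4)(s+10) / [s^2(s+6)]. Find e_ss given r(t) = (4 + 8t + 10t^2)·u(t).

0.6

G(s) has two factors of s in the denominator, so the system is type 2. Treating each term separately:
  • 4: tracked with zero error.
  • 8t: tracked with zero error.
  • 10t^2: e_ss = 20/K_a with K_a=100/3 → 0.6.
Total e_ss = 0.6.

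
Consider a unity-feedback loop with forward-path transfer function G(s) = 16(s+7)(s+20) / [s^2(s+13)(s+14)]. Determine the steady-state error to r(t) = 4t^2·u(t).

The open loop has two poles at the origin → type 2 system.
K_a = lim_{s→0} s^2·G(s) = 16·7·20 / (13·14) = 160/13.
r(t) = 4t^2 gives R(s) = 8/s^3.
e_ss = 8/K_a = 8/(160/13) = 0.65.

0.65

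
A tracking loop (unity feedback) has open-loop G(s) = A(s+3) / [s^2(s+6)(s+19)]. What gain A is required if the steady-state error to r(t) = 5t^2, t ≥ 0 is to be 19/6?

120

The open loop has two poles at the origin → type 2 system.
K_a = lim_{s→0} s^2·G(s) = A·3 / (6·19) = (1/38)·A.
e_ss = 10/K_a = 19/6 ⇒ K_a = 60/19 ⇒ A = (60/19)/(1/38) = 120.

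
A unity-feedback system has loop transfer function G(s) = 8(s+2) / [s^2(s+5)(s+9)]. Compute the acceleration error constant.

16/45

The open loop has two poles at the origin → type 2 system.
K_a = lim_{s→0} s^2·G(s) = 8·2 / (5·9) = 16/45.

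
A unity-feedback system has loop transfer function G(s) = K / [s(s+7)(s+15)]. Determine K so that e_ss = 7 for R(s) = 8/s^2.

120

System type = 1 (one pole at s=0).
K_v = lim_{s→0} s·G(s) = K / (7·15) = (1/105)·K.
e_ss = 8/K_v = 7 ⇒ K_v = 8/7 ⇒ K = (8/7)/(1/105) = 120.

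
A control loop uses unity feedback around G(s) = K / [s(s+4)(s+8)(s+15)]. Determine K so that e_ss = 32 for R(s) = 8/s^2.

System type = 1 (one pole at s=0).
K_v = lim_{s→0} s·G(s) = K / (4·8·15) = (1/480)·K.
e_ss = 8/K_v = 32 ⇒ K_v = 0.25 ⇒ K = 0.25/(1/480) = 120.

120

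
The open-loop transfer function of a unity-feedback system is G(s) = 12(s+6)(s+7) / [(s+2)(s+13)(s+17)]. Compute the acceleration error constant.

0

G(s) has no factors of s in the denominator, so the system is type 0.
K_a = lim_{s→0} s^2·G(s) = 0 (the extra factor of s kills the finite limit).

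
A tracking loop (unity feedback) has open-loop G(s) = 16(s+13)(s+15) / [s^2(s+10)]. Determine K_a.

System type = 2 (two poles at s=0).
K_a = lim_{s→0} s^2·G(s) = 16·13·15 / (10) = 312.

312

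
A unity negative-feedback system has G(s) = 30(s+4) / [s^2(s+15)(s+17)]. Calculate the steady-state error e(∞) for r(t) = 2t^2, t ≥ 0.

System type = 2 (two poles at s=0).
K_a = lim_{s→0} s^2·G(s) = 30·4 / (15·17) = 8/17.
r(t) = 2t^2 gives R(s) = 4/s^3.
e_ss = 4/K_a = 4/(8/17) = 8.5.

8.5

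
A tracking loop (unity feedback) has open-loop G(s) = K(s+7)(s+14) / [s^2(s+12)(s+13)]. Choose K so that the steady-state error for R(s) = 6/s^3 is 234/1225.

The open loop has two poles at the origin → type 2 system.
K_a = lim_{s→0} s^2·G(s) = K·7·14 / (12·13) = (49/78)·K.
e_ss = 6/K_a = 234/1225 ⇒ K_a = 1225/39 ⇒ K = (1225/39)/(49/78) = 50.

50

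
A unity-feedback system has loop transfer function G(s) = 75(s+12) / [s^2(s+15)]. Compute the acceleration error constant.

60

G(s) has two factors of s in the denominator, so the system is type 2.
K_a = lim_{s→0} s^2·G(s) = 75·12 / (15) = 60.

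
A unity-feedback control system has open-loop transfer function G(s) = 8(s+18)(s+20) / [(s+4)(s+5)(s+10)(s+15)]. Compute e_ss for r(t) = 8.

200/49

The open loop has no poles at the origin → type 0 system.
K_p = lim_{s→0} G(s) = 8·18·20 / (4·5·10·15) = 0.96.
e_ss = 8/(1 + K_p) = 8/1.96 = 200/49.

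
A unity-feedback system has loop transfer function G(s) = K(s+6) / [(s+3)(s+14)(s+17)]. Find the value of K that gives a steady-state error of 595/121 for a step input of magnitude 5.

2

System type = 0 (no poles at s=0).
K_p = lim_{s→0} G(s) = K·6 / (3·14·17) = (1/119)·K.
e_ss = 5/(1 + K_p) = 595/121 ⇒ 1 + (1/119)·K = 121/119 ⇒ K = 2.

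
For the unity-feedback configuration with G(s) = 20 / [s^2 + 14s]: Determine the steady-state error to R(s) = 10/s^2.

7

Lowest-order denominator term is 14s, so the open loop has 1 pole at the origin → type 1 system.
K_v = lim_{s→0} s·G(s) = 20 / 14 = 10/7.
e_ss = 10/K_v = 10/(10/7) = 7.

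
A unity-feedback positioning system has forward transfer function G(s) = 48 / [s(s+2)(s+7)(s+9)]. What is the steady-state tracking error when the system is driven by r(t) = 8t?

21

G(s) has one factor of s in the denominator, so the system is type 1.
K_v = lim_{s→0} s·G(s) = 48 / (2·7·9) = 8/21.
e_ss = 8/K_v = 8/(8/21) = 21.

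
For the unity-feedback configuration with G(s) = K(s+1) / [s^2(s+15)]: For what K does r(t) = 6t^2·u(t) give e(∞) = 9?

The open loop has two poles at the origin → type 2 system.
K_a = lim_{s→0} s^2·G(s) = K·1 / (15) = (1/15)·K.
e_ss = 12/K_a = 9 ⇒ K_a = 4/3 ⇒ K = (4/3)/(1/15) = 20.

20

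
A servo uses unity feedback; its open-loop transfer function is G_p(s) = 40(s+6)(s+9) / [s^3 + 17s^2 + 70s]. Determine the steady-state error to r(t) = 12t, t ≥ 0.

7/18

The denominator has no term below 70s — 1 pole at s=0, type 1.
K_v = lim_{s→0} s·G_p(s) = 40·6·9 / 70 = 216/7.
e_ss = 12/K_v = 12/(216/7) = 7/18.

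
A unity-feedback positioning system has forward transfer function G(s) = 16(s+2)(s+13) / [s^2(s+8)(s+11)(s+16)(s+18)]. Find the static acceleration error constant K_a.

13/792

The open loop has two poles at the origin → type 2 system.
K_a = lim_{s→0} s^2·G(s) = 16·2·13 / (8·11·16·18) = 13/792.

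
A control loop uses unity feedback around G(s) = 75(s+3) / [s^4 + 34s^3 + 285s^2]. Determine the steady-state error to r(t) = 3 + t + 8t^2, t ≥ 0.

304/15

Lowest-order denominator term is 285s^2, so the open loop has 2 poles at the origin → type 2 system. Treating each term separately:
  • 3: tracked with zero error.
  • t: tracked with zero error.
  • 8t^2: e_ss = 16/K_a with K_a=15/19 → 304/15.
Total e_ss = 304/15.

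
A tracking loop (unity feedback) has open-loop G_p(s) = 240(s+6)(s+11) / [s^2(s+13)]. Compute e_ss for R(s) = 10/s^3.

G_p(s) has two factors of s in the denominator, so the system is type 2.
K_a = lim_{s→0} s^2·G_p(s) = 240·6·11 / (13) = 15840/13.
r(t) = 5t^2 gives R(s) = 10/s^3.
e_ss = 10/K_a = 10/(15840/13) = 13/1584.

13/1584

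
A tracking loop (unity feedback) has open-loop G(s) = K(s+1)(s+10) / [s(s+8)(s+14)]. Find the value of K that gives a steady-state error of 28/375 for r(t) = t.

150

System type = 1 (one pole at s=0).
K_v = lim_{s→0} s·G(s) = K·1·10 / (8·14) = (5/56)·K.
e_ss = 1/K_v = 28/375 ⇒ K_v = 375/28 ⇒ K = (375/28)/(5/56) = 150.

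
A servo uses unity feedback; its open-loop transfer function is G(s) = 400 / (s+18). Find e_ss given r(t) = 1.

9/209

G(s) has no factors of s in the denominator, so the system is type 0.
K_p = lim_{s→0} G(s) = 400 / (18) = 200/9.
e_ss = 1/(1 + K_p) = 1/(209/9) = 9/209.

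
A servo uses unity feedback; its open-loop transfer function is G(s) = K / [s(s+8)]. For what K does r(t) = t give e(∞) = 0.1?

80

System type = 1 (one pole at s=0).
K_v = lim_{s→0} s·G(s) = K / (8) = 0.125·K.
e_ss = 1/K_v = 0.1 ⇒ K_v = 10 ⇒ K = 10/0.125 = 80.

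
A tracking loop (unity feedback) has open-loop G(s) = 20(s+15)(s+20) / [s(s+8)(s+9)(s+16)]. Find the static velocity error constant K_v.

System type = 1 (one pole at s=0).
K_v = lim_{s→0} s·G(s) = 20·15·20 / (8·9·16) = 125/24.

125/24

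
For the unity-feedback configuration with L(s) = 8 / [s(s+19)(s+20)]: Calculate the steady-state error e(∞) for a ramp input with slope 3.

System type = 1 (one pole at s=0).
K_v = lim_{s→0} s·L(s) = 8 / (19·20) = 2/95.
e_ss = 3/K_v = 3/(2/95) = 142.5.

142.5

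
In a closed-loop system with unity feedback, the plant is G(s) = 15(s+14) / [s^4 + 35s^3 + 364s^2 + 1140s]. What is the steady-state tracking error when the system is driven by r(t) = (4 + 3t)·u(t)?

The denominator has no term below 1140s — 1 pole at s=0, type 1. By superposition:
  • 4: tracked with zero error.
  • 3t: e_ss = 3/K_v with K_v=7/38 → 114/7.
Total e_ss = 114/7.

114/7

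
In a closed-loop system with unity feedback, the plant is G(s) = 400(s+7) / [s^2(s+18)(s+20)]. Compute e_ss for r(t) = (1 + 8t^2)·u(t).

The open loop has two poles at the origin → type 2 system. Treating each term separately:
  • 1: tracked with zero error.
  • 8t^2: e_ss = 16/K_a with K_a=70/9 → 72/35.
Total e_ss = 72/35.

72/35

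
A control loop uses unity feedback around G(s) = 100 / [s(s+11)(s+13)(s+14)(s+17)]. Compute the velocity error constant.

The open loop has one pole at the origin → type 1 system.
K_v = lim_{s→0} s·G(s) = 100 / (11·13·14·17) = 50/17017.

50/17017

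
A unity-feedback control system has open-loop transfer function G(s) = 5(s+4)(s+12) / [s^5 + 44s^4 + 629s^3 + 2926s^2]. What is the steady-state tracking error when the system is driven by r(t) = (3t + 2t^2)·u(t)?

Factoring s^2 from the denominator leaves a polynomial with constant term 2926, so the system is type 2. Taking each input component in turn:
  • 3t: tracked with zero error.
  • 2t^2: e_ss = 4/K_a with K_a=120/1463 → 1463/30.
Total e_ss = 1463/30.

1463/30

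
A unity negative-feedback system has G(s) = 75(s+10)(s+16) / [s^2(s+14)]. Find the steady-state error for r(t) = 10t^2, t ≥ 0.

7/300

G(s) has two factors of s in the denominator, so the system is type 2.
K_a = lim_{s→0} s^2·G(s) = 75·10·16 / (14) = 6000/7.
r(t) = 10t^2 gives R(s) = 20/s^3.
e_ss = 20/K_a = 20/(6000/7) = 7/300.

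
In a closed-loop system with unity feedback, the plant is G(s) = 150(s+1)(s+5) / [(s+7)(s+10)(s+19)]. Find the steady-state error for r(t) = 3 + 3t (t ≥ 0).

infinity

No free integrators in G(s): this is a type 0 system. Taking each input component in turn:
  • 3: e_ss = 3/(1+K_p) with K_p=75/133 → 399/208.
  • 3t: a type-0 system cannot track it, e_ss → ∞.
The unbounded component dominates.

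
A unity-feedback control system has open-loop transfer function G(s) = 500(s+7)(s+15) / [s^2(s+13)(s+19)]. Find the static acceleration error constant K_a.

52500/247

G(s) has two factors of s in the denominator, so the system is type 2.
K_a = lim_{s→0} s^2·G(s) = 500·7·15 / (13·19) = 52500/247.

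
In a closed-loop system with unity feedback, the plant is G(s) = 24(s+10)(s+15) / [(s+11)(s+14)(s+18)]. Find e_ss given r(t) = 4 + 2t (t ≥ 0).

infinity

No free integrators in G(s): this is a type 0 system. Treating each term separately:
  • 4: e_ss = 4/(1+K_p) with K_p=100/77 → 308/177.
  • 2t: a type-0 system cannot track it, e_ss → ∞.
The unbounded component dominates.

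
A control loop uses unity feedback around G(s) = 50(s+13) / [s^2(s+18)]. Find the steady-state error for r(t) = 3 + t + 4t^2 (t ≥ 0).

72/325

Two free integrators in G(s): this is a type 2 system. By superposition:
  • 3: tracked with zero error.
  • t: tracked with zero error.
  • 4t^2: e_ss = 8/K_a with K_a=325/9 → 72/325.
Total e_ss = 72/325.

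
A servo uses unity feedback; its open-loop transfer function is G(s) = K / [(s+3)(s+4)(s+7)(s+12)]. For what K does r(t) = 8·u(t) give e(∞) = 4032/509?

10

G(s) has no factors of s in the denominator, so the system is type 0.
K_p = lim_{s→0} G(s) = K / (3·4·7·12) = (1/1008)·K.
e_ss = 8/(1 + K_p) = 4032/509 ⇒ 1 + (1/1008)·K = 509/504 ⇒ K = 10.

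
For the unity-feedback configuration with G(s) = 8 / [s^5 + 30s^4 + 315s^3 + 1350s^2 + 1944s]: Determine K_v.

1/243

Factoring s from the denominator leaves a polynomial with constant term 1944, so the system is type 1.
K_v = lim_{s→0} s·G(s) = 8 / 1944 = 1/243.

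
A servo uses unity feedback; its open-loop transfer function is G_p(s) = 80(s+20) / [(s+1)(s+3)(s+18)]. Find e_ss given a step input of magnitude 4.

System type = 0 (no poles at s=0).
K_p = lim_{s→0} G_p(s) = 80·20 / (1·3·18) = 800/27.
e_ss = 4/(1 + K_p) = 4/(827/27) = 108/827.

108/827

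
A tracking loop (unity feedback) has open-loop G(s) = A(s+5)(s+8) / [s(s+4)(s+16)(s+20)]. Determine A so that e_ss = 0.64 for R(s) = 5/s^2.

250

G(s) has one factor of s in the denominator, so the system is type 1.
K_v = lim_{s→0} s·G(s) = A·5·8 / (4·16·20) = (1/32)·A.
e_ss = 5/K_v = 0.64 ⇒ K_v = 7.8125 ⇒ A = 7.8125/(1/32) = 250.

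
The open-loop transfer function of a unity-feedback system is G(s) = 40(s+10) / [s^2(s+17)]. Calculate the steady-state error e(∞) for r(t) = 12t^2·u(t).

System type = 2 (two poles at s=0).
K_a = lim_{s→0} s^2·G(s) = 40·10 / (17) = 400/17.
r(t) = 12t^2 gives R(s) = 24/s^3.
e_ss = 24/K_a = 24/(400/17) = 1.02.

1.02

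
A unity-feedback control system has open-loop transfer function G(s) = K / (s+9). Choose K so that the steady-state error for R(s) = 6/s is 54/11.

System type = 0 (no poles at s=0).
K_p = lim_{s→0} G(s) = K / (9) = (1/9)·K.
e_ss = 6/(1 + K_p) = 54/11 ⇒ 1 + (1/9)·K = 11/9 ⇒ K = 2.

2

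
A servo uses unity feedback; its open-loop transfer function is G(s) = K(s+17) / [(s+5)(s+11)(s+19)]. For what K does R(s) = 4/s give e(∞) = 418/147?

25

System type = 0 (no poles at s=0).
K_p = lim_{s→0} G(s) = K·17 / (5·11·19) = (17/1045)·K.
e_ss = 4/(1 + K_p) = 418/147 ⇒ 1 + (17/1045)·K = 294/209 ⇒ K = 25.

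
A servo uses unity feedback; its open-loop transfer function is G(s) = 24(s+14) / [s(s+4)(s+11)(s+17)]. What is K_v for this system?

The open loop has one pole at the origin → type 1 system.
K_v = lim_{s→0} s·G(s) = 24·14 / (4·11·17) = 84/187.

84/187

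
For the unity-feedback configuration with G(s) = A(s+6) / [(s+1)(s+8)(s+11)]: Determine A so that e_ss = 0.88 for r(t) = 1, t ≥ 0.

2

System type = 0 (no poles at s=0).
K_p = lim_{s→0} G(s) = A·6 / (1·8·11) = (3/44)·A.
e_ss = 1/(1 + K_p) = 0.88 ⇒ 1 + (3/44)·A = 25/22 ⇒ A = 2.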